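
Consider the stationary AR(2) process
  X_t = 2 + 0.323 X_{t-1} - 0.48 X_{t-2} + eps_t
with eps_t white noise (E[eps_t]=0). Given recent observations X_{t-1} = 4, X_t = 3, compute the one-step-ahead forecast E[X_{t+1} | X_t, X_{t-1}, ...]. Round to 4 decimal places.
E[X_{t+1} \mid \mathcal F_t] = 1.0490

For an AR(p) model X_t = c + sum_i phi_i X_{t-i} + eps_t, the
one-step-ahead conditional mean is
  E[X_{t+1} | X_t, ...] = c + sum_i phi_i X_{t+1-i}.
Substitute known values:
  E[X_{t+1} | ...] = 2 + (0.323) * (3) + (-0.48) * (4)
                   = 1.0490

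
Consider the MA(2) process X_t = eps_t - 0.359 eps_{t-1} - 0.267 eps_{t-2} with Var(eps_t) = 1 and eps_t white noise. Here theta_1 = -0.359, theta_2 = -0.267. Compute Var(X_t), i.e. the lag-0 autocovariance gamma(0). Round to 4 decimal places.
\gamma(0) = 1.2002

For an MA(q) process X_t = eps_t + sum_i theta_i eps_{t-i} with
Var(eps_t) = sigma^2, the variance is
  gamma(0) = sigma^2 * (1 + sum_i theta_i^2).
  sum_i theta_i^2 = (-0.359)^2 + (-0.267)^2 = 0.128881 + 0.071289 = 0.20017.
  gamma(0) = 1 * (1 + 0.20017) = 1 * 1.20017 = 1.20017, which rounds to 1.2002.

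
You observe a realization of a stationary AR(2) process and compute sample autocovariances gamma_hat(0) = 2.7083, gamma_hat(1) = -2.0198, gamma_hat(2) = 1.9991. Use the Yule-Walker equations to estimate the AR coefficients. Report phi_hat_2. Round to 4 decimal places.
\hat\phi_{2} = 0.4100

The Yule-Walker equations for an AR(p) process read, in matrix form,
  Gamma_p phi = r_p,   with   (Gamma_p)_{ij} = gamma(|i - j|),
                       (r_p)_i = gamma(i),   i,j = 1..p.
Substitute the sample gammas (Toeplitz matrix and right-hand side of size 2):
  Gamma_p = [[2.7083, -2.0198], [-2.0198, 2.7083]]
  r_p     = [-2.0198, 1.9991]
Written out:
  2.7083 phi_1 - 2.0198 phi_2 = -2.0198
  -2.0198 phi_1 + 2.7083 phi_2 = 1.9991
Solve by Cramer's rule:
  det = gamma(0)^2 - gamma(1)^2 = (2.7083)^2 - (-2.0198)^2 = 7.33488889 - 4.07959204 = 3.25529685
  phi_hat_1 = [gamma(1) gamma(0) - gamma(1) gamma(2)] / det = [(-2.0198)(2.7083) - (-2.0198)(1.9991)] / 3.25529685 = -1.43244216 / 3.25529685 = -0.44
  phi_hat_2 = [gamma(0) gamma(2) - gamma(1)^2] / det = [(2.7083)(1.9991) - (-2.0198)^2] / 3.25529685 = 1.33457049 / 3.25529685 = 0.41
So phi_hat = [-0.4400, 0.4100].
Therefore phi_hat_2 = 0.4100.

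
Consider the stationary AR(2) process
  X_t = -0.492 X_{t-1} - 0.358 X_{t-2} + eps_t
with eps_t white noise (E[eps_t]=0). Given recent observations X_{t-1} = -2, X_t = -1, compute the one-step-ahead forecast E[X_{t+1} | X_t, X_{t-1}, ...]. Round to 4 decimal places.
E[X_{t+1} \mid \mathcal F_t] = 1.2080

For an AR(p) model X_t = c + sum_i phi_i X_{t-i} + eps_t, the
one-step-ahead conditional mean is
  E[X_{t+1} | X_t, ...] = c + sum_i phi_i X_{t+1-i}.
Substitute known values:
  E[X_{t+1} | ...] = (-0.492) * (-1) + (-0.358) * (-2)
                   = 1.2080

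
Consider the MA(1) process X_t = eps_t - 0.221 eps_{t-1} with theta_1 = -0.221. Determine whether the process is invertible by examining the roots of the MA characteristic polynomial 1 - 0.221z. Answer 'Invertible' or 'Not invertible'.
\text{Invertible}

The MA(q) characteristic polynomial is P(z) = 1 - 0.221z.
Invertibility requires all roots to lie outside the unit circle, i.e. |z| > 1 for every root.
This is linear in z: 1 + (-0.221) z = 0  =>  z = -1/(-0.221) = 4.524887,  |z| = 4.524887.
Moduli of all roots: 4.5249.
All moduli strictly greater than 1? Yes.
Verdict: Invertible.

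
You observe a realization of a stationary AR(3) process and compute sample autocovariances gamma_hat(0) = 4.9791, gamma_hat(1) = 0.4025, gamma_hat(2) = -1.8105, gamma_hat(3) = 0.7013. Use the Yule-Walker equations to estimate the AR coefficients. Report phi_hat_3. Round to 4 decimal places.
\hat\phi_{3} = 0.2470

The Yule-Walker equations for an AR(p) process read, in matrix form,
  Gamma_p phi = r_p,   with   (Gamma_p)_{ij} = gamma(|i - j|),
                       (r_p)_i = gamma(i),   i,j = 1..p.
Substitute the sample gammas (Toeplitz matrix and right-hand side of size 3):
  Gamma_p = [[4.9791, 0.4025, -1.8105], [0.4025, 4.9791, 0.4025], [-1.8105, 0.4025, 4.9791]]
  r_p     = [0.4025, -1.8105, 0.7013]
Written out (R1..R3):
  (R1) 4.9791 phi_1 + 0.4025 phi_2 - 1.8105 phi_3 = 0.4025
  (R2) 0.4025 phi_1 + 4.9791 phi_2 + 0.4025 phi_3 = -1.8105
  (R3) -1.8105 phi_1 + 0.4025 phi_2 + 4.9791 phi_3 = 0.7013
Gaussian elimination:
  R2 <- R2 - (0.4025/4.9791) R1 = R2 - (0.080838) R1:  4.946563 phi_2 + 0.548857 phi_3 = -1.843037
  R3 <- R3 - (-1.8105/4.9791) R1 = R3 - (-0.36362) R1:  0.548857 phi_2 + 4.320766 phi_3 = 0.847657
  R3 <- R3 - (0.548857/4.946563) R2 = R3 - (0.110957) R2:  4.259866 phi_3 = 1.052155
Back-substitution:
  phi_hat_3 = 1.052155 / 4.259866 = 0.246993
  phi_hat_2 = (-1.843037 - (0.548857)(0.246993)) / 4.946563 = -0.399995
  phi_hat_1 = (0.4025 - (0.4025)(-0.399995) - (-1.8105)(0.246993)) / 4.9791 = 0.202984
So phi_hat = [0.2030, -0.4000, 0.2470].
Therefore phi_hat_3 = 0.2470.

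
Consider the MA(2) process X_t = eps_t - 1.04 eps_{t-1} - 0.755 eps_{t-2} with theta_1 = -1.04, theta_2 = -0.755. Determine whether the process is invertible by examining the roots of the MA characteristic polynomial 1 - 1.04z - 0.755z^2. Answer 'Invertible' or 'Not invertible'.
\text{Not invertible}

The MA(q) characteristic polynomial is P(z) = 1 - 1.04z - 0.755z^2.
Invertibility requires all roots to lie outside the unit circle, i.e. |z| > 1 for every root.
Set 1 + (-1.04) z + (-0.755) z^2 = 0, i.e. a z^2 + b z + c = 0 with a = -0.755, b = -1.04, c = 1.
Discriminant D = b^2 - 4ac = (-1.04)^2 - 4*(-0.755)*1 = 1.0816 - (-3.02) = 4.1016.
D >= 0, so the roots are real: z = (-b +/- sqrt(D)) / (2a) = (1.04 +/- 2.025241) / (-1.51).
  z_1 = (1.04 + 2.025241) / (-1.51) = -2.03,   |z_1| = 2.03.
  z_2 = (1.04 - 2.025241) / (-1.51) = 0.6525,   |z_2| = 0.6525.
Moduli of all roots: 2.0300, 0.6525.
All moduli strictly greater than 1? No.
Verdict: Not invertible.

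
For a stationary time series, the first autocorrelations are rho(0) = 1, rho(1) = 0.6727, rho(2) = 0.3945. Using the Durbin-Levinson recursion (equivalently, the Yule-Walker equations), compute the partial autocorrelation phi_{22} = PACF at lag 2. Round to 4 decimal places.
\phi_{22} = -0.1060

The PACF at lag k is phi_{kk}, the last component of the solution
to the Yule-Walker system G_k phi = r_k where
  (G_k)_{ij} = rho(|i - j|), (r_k)_i = rho(i), i,j = 1..k.
Equivalently, Durbin-Levinson gives phi_{kk} iteratively:
  phi_{11} = rho(1)
  phi_{kk} = [rho(k) - sum_{j=1..k-1} phi_{k-1,j} rho(k-j)]
            / [1 - sum_{j=1..k-1} phi_{k-1,j} rho(j)],
  phi_{k,j} = phi_{k-1,j} - phi_{kk} phi_{k-1,k-j},  j = 1..k-1.
Step k = 1:
  phi_11 = rho(1) = 0.6727.
Step k = 2:
  phi_22 = [rho(2) - phi_11 rho(1)] / [1 - phi_11 rho(1)] = [0.3945 - (0.6727)(0.6727)] / [1 - (0.6727)(0.6727)]
         = -0.05802529 / 0.54747471 = -0.106.
Therefore phi_{22} = -0.1060.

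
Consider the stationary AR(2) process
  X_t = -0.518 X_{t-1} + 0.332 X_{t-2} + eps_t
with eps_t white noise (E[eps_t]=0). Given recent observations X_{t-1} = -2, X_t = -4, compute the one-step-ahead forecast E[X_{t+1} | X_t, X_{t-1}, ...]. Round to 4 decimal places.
E[X_{t+1} \mid \mathcal F_t] = 1.4080

For an AR(p) model X_t = c + sum_i phi_i X_{t-i} + eps_t, the
one-step-ahead conditional mean is
  E[X_{t+1} | X_t, ...] = c + sum_i phi_i X_{t+1-i}.
Substitute known values:
  E[X_{t+1} | ...] = (-0.518) * (-4) + (0.332) * (-2)
                   = 1.4080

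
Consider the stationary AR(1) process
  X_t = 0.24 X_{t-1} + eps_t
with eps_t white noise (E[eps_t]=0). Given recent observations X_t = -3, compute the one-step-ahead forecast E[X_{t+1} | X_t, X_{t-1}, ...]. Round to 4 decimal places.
E[X_{t+1} \mid \mathcal F_t] = -0.7200

For an AR(p) model X_t = c + sum_i phi_i X_{t-i} + eps_t, the
one-step-ahead conditional mean is
  E[X_{t+1} | X_t, ...] = c + sum_i phi_i X_{t+1-i}.
Substitute known values:
  E[X_{t+1} | ...] = (0.24) * (-3)
                   = -0.7200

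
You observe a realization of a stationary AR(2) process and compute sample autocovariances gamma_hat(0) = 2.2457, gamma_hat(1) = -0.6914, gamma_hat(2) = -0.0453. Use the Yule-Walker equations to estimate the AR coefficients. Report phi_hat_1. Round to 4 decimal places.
\hat\phi_{1} = -0.3470

The Yule-Walker equations for an AR(p) process read, in matrix form,
  Gamma_p phi = r_p,   with   (Gamma_p)_{ij} = gamma(|i - j|),
                       (r_p)_i = gamma(i),   i,j = 1..p.
Substitute the sample gammas (Toeplitz matrix and right-hand side of size 2):
  Gamma_p = [[2.2457, -0.6914], [-0.6914, 2.2457]]
  r_p     = [-0.6914, -0.0453]
Written out:
  2.2457 phi_1 - 0.6914 phi_2 = -0.6914
  -0.6914 phi_1 + 2.2457 phi_2 = -0.0453
Solve by Cramer's rule:
  det = gamma(0)^2 - gamma(1)^2 = (2.2457)^2 - (-0.6914)^2 = 5.04316849 - 0.47803396 = 4.56513453
  phi_hat_1 = [gamma(1) gamma(0) - gamma(1) gamma(2)] / det = [(-0.6914)(2.2457) - (-0.6914)(-0.0453)] / 4.56513453 = -1.5839974 / 4.56513453 = -0.347
  phi_hat_2 = [gamma(0) gamma(2) - gamma(1)^2] / det = [(2.2457)(-0.0453) - (-0.6914)^2] / 4.56513453 = -0.57976417 / 4.56513453 = -0.127
So phi_hat = [-0.3470, -0.1270].
Therefore phi_hat_1 = -0.3470.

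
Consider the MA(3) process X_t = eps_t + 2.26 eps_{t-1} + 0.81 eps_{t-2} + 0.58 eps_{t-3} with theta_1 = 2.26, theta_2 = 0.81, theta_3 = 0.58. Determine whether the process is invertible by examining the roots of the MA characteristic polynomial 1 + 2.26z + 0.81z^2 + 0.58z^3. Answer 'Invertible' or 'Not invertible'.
\text{Not invertible}

The MA(q) characteristic polynomial is P(z) = 1 + 2.26z + 0.81z^2 + 0.58z^3.
Invertibility requires all roots to lie outside the unit circle, i.e. |z| > 1 for every root.
Degree 3: look for a simple real root z0 first, then factor out (1 - z/z0) and solve the remaining quadratic.
Testing z0 = -0.5: P(-0.5) = 1 + (2.26)(-0.5) + (0.81)(-0.5)^2 + (0.58)(-0.5)^3
  = 1 + (-1.13) + (0.2025) + (-0.0725) = 0.  So z_0 = -0.5 is a root, |z_0| = 0.5.
Divide out the factor (1 + 2 z) = (1 - z/z0) (since 1/z0 = -2):
  P(z) = (1 + 2 z)(1 + (0.26) z + (0.29) z^2)
  [check: z-coef 0.26 - (-2) = 2.26; z^2-coef 0.29 - (-2)(0.26) = 0.81; z^3-coef -(-2)(0.29) = 0.58.]
Remaining roots from the quadratic factor 1 + (0.26) z + (0.29) z^2:
  Set 1 + (0.26) z + (0.29) z^2 = 0, i.e. a z^2 + b z + c = 0 with a = 0.29, b = 0.26, c = 1.
  Discriminant D = b^2 - 4ac = (0.26)^2 - 4*(0.29)*1 = 0.0676 - (1.16) = -1.0924.
  D < 0, so the roots are the complex-conjugate pair z = (-b +/- i sqrt(-D)) / (2a) = -0.4483 +/- 1.802i.
  For a conjugate pair |z|^2 = z * conj(z) = (product of roots) = c/a = 1/(0.29) = 3.448276, so |z| = sqrt(3.448276) = 1.857 for both roots.
Moduli of all roots: 0.5000, 1.8570, 1.8570.
All moduli strictly greater than 1? No.
Verdict: Not invertible.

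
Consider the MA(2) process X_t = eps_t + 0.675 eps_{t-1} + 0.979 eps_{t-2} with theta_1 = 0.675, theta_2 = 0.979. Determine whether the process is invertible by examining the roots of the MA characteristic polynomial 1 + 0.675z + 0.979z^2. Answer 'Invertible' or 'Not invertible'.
\text{Invertible}

The MA(q) characteristic polynomial is P(z) = 1 + 0.675z + 0.979z^2.
Invertibility requires all roots to lie outside the unit circle, i.e. |z| > 1 for every root.
Set 1 + (0.675) z + (0.979) z^2 = 0, i.e. a z^2 + b z + c = 0 with a = 0.979, b = 0.675, c = 1.
Discriminant D = b^2 - 4ac = (0.675)^2 - 4*(0.979)*1 = 0.455625 - (3.916) = -3.460375.
D < 0, so the roots are the complex-conjugate pair z = (-b +/- i sqrt(-D)) / (2a) = -0.3447 +/- 0.9501i.
For a conjugate pair |z|^2 = z * conj(z) = (product of roots) = c/a = 1/(0.979) = 1.02145, so |z| = sqrt(1.02145) = 1.0107 for both roots.
Moduli of all roots: 1.0107, 1.0107.
All moduli strictly greater than 1? Yes.
Verdict: Invertible.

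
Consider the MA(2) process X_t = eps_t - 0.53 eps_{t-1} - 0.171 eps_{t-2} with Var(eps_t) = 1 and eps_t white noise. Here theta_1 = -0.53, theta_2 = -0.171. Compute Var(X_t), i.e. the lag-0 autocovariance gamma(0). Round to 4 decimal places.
\gamma(0) = 1.3101

For an MA(q) process X_t = eps_t + sum_i theta_i eps_{t-i} with
Var(eps_t) = sigma^2, the variance is
  gamma(0) = sigma^2 * (1 + sum_i theta_i^2).
  sum_i theta_i^2 = (-0.53)^2 + (-0.171)^2 = 0.2809 + 0.029241 = 0.310141.
  gamma(0) = 1 * (1 + 0.310141) = 1 * 1.310141 = 1.310141, which rounds to 1.3101.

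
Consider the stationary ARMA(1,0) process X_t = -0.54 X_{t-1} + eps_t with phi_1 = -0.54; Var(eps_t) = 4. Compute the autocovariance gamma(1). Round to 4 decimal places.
\gamma(1) = -3.0491

Multiply the model equation by X_{t-k} and take expectations. With theta_0 = psi_0 = 1 and psi_j the MA(infinity) weights, this gives
  gamma(k) - sum_i phi_i gamma(k-i) = c_k,
  c_k = sigma^2 * sum_{j=k..q} theta_j psi_{j-k}   (c_k = 0 for k > q),
using gamma(-m) = gamma(m).
Pure AR (q = 0): c_0 = sigma^2 = 4, c_k = 0 for k >= 1.
Equations for k = 0 and k = 1 (AR order 1):
  gamma(0) = phi_1 gamma(1) + c_0
  gamma(1) = phi_1 gamma(0) + c_1
Substituting the second into the first: gamma(0) (1 - phi_1^2) = c_0 + phi_1 c_1, so
  gamma(0) = c_0 / (1 - phi_1^2) = 4 / (1 - (-0.54)^2) = 4 / 0.7084 = 5.646527.
  gamma(1) = phi_1 gamma(0) = (-0.54)(5.646527) = -3.049125.
Therefore gamma(1) = -3.0491 (to 4 decimal places).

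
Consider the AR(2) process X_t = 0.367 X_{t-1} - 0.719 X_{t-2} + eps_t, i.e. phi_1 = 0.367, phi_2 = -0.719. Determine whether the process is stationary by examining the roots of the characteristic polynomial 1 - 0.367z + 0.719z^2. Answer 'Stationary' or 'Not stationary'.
\text{Stationary}

The AR(p) characteristic polynomial is P(z) = 1 - 0.367z + 0.719z^2.
Stationarity requires all roots to lie outside the unit circle, i.e. |z| > 1 for every root.
Set 1 + (-0.367) z + (0.719) z^2 = 0, i.e. a z^2 + b z + c = 0 with a = 0.719, b = -0.367, c = 1.
Discriminant D = b^2 - 4ac = (-0.367)^2 - 4*(0.719)*1 = 0.134689 - (2.876) = -2.741311.
D < 0, so the roots are the complex-conjugate pair z = (-b +/- i sqrt(-D)) / (2a) = 0.2552 +/- 1.1514i.
For a conjugate pair |z|^2 = z * conj(z) = (product of roots) = c/a = 1/(0.719) = 1.390821, so |z| = sqrt(1.390821) = 1.1793 for both roots.
Moduli of all roots: 1.1793, 1.1793.
All moduli strictly greater than 1? Yes.
Verdict: Stationary.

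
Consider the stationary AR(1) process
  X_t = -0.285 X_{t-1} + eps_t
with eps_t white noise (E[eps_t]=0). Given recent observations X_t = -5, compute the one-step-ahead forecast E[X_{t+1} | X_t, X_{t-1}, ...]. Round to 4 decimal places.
E[X_{t+1} \mid \mathcal F_t] = 1.4250

For an AR(p) model X_t = c + sum_i phi_i X_{t-i} + eps_t, the
one-step-ahead conditional mean is
  E[X_{t+1} | X_t, ...] = c + sum_i phi_i X_{t+1-i}.
Substitute known values:
  E[X_{t+1} | ...] = (-0.285) * (-5)
                   = 1.4250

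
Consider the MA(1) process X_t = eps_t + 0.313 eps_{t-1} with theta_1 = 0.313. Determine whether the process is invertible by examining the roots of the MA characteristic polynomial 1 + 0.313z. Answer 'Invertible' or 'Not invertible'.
\text{Invertible}

The MA(q) characteristic polynomial is P(z) = 1 + 0.313z.
Invertibility requires all roots to lie outside the unit circle, i.e. |z| > 1 for every root.
This is linear in z: 1 + (0.313) z = 0  =>  z = -1/(0.313) = -3.194888,  |z| = 3.194888.
Moduli of all roots: 3.1949.
All moduli strictly greater than 1? Yes.
Verdict: Invertible.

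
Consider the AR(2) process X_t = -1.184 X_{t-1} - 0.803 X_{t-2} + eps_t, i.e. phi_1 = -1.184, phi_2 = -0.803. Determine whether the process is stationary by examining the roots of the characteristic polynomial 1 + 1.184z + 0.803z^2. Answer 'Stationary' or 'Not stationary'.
\text{Stationary}

The AR(p) characteristic polynomial is P(z) = 1 + 1.184z + 0.803z^2.
Stationarity requires all roots to lie outside the unit circle, i.e. |z| > 1 for every root.
Set 1 + (1.184) z + (0.803) z^2 = 0, i.e. a z^2 + b z + c = 0 with a = 0.803, b = 1.184, c = 1.
Discriminant D = b^2 - 4ac = (1.184)^2 - 4*(0.803)*1 = 1.401856 - (3.212) = -1.810144.
D < 0, so the roots are the complex-conjugate pair z = (-b +/- i sqrt(-D)) / (2a) = -0.7372 +/- 0.8377i.
For a conjugate pair |z|^2 = z * conj(z) = (product of roots) = c/a = 1/(0.803) = 1.24533, so |z| = sqrt(1.24533) = 1.1159 for both roots.
Moduli of all roots: 1.1159, 1.1159.
All moduli strictly greater than 1? Yes.
Verdict: Stationary.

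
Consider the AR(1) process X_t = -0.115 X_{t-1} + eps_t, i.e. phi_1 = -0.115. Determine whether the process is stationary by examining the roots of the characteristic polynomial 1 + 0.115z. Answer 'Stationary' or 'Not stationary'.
\text{Stationary}

The AR(p) characteristic polynomial is P(z) = 1 + 0.115z.
Stationarity requires all roots to lie outside the unit circle, i.e. |z| > 1 for every root.
This is linear in z: 1 + (0.115) z = 0  =>  z = -1/(0.115) = -8.695652,  |z| = 8.695652.
Moduli of all roots: 8.6957.
All moduli strictly greater than 1? Yes.
Verdict: Stationary.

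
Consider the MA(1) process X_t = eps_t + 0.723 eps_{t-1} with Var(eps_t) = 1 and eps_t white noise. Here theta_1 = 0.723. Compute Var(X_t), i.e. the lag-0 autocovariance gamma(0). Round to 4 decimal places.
\gamma(0) = 1.5227

For an MA(q) process X_t = eps_t + sum_i theta_i eps_{t-i} with
Var(eps_t) = sigma^2, the variance is
  gamma(0) = sigma^2 * (1 + sum_i theta_i^2).
  sum_i theta_i^2 = (0.723)^2 = 0.522729.
  gamma(0) = 1 * (1 + 0.522729) = 1 * 1.522729 = 1.522729, which rounds to 1.5227.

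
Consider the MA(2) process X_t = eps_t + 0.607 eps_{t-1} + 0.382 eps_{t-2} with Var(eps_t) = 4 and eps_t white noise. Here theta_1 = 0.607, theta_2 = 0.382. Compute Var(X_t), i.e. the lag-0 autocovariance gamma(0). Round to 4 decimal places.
\gamma(0) = 6.0575

For an MA(q) process X_t = eps_t + sum_i theta_i eps_{t-i} with
Var(eps_t) = sigma^2, the variance is
  gamma(0) = sigma^2 * (1 + sum_i theta_i^2).
  sum_i theta_i^2 = (0.607)^2 + (0.382)^2 = 0.368449 + 0.145924 = 0.514373.
  gamma(0) = 4 * (1 + 0.514373) = 4 * 1.514373 = 6.057492, which rounds to 6.0575.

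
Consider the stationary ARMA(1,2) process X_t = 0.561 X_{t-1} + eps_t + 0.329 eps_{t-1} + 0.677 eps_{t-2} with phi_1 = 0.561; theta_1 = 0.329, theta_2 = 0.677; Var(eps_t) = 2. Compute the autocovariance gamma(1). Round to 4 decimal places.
\gamma(1) = 6.1392

Multiply the model equation by X_{t-k} and take expectations. With theta_0 = psi_0 = 1 and psi_j the MA(infinity) weights, this gives
  gamma(k) - sum_i phi_i gamma(k-i) = c_k,
  c_k = sigma^2 * sum_{j=k..q} theta_j psi_{j-k}   (c_k = 0 for k > q),
using gamma(-m) = gamma(m).
psi-weights needed (psi_j = theta_j + sum_i phi_i psi_{j-i}):
  psi_1 = theta_1 + phi_1 = 0.329 + (0.561) = 0.89
  psi_2 = theta_2 + phi_1 psi_1 = 0.677 + (0.561)(0.89) = 1.17629
Right-hand sides:
  c_0 = sigma^2 (1 + theta_1 psi_1 + theta_2 psi_2) = 2 * (1 + (0.329)(0.89) + (0.677)(1.17629)) = 2 * 2.089158 = 4.178317
  c_1 = sigma^2 (theta_1 + theta_2 psi_1) = 2 * (0.329 + (0.677)(0.89)) = 1.86306
  c_2 = sigma^2 theta_2 = 2 * (0.677) = 1.354
Equations for k = 0 and k = 1 (AR order 1):
  gamma(0) = phi_1 gamma(1) + c_0
  gamma(1) = phi_1 gamma(0) + c_1
Substituting the second into the first: gamma(0) (1 - phi_1^2) = c_0 + phi_1 c_1, so
  gamma(0) = (c_0 + phi_1 c_1) / (1 - phi_1^2) = (4.178317 + (0.561)(1.86306)) / (1 - (0.561)^2) = 5.223493 / 0.685279 = 7.622433.
  gamma(1) = phi_1 gamma(0) + c_1 = (0.561)(7.622433) + (1.86306) = 6.139245.
Therefore gamma(1) = 6.1392 (to 4 decimal places).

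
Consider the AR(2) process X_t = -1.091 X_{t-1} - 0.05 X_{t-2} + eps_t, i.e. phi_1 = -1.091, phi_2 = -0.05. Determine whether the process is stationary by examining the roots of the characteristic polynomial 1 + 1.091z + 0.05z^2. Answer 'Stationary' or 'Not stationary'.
\text{Not stationary}

The AR(p) characteristic polynomial is P(z) = 1 + 1.091z + 0.05z^2.
Stationarity requires all roots to lie outside the unit circle, i.e. |z| > 1 for every root.
Set 1 + (1.091) z + (0.05) z^2 = 0, i.e. a z^2 + b z + c = 0 with a = 0.05, b = 1.091, c = 1.
Discriminant D = b^2 - 4ac = (1.091)^2 - 4*(0.05)*1 = 1.190281 - (0.2) = 0.990281.
D >= 0, so the roots are real: z = (-b +/- sqrt(D)) / (2a) = (-1.091 +/- 0.995129) / (0.1).
  z_1 = (-1.091 + 0.995129) / (0.1) = -0.9587,   |z_1| = 0.9587.
  z_2 = (-1.091 - 0.995129) / (0.1) = -20.8613,   |z_2| = 20.8613.
Moduli of all roots: 0.9587, 20.8613.
All moduli strictly greater than 1? No.
Verdict: Not stationary.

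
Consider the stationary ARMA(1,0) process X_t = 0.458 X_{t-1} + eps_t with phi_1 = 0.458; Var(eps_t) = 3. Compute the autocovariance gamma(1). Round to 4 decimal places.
\gamma(1) = 1.7387

Multiply the model equation by X_{t-k} and take expectations. With theta_0 = psi_0 = 1 and psi_j the MA(infinity) weights, this gives
  gamma(k) - sum_i phi_i gamma(k-i) = c_k,
  c_k = sigma^2 * sum_{j=k..q} theta_j psi_{j-k}   (c_k = 0 for k > q),
using gamma(-m) = gamma(m).
Pure AR (q = 0): c_0 = sigma^2 = 3, c_k = 0 for k >= 1.
Equations for k = 0 and k = 1 (AR order 1):
  gamma(0) = phi_1 gamma(1) + c_0
  gamma(1) = phi_1 gamma(0) + c_1
Substituting the second into the first: gamma(0) (1 - phi_1^2) = c_0 + phi_1 c_1, so
  gamma(0) = c_0 / (1 - phi_1^2) = 3 / (1 - (0.458)^2) = 3 / 0.790236 = 3.796334.
  gamma(1) = phi_1 gamma(0) = (0.458)(3.796334) = 1.738721.
Therefore gamma(1) = 1.7387 (to 4 decimal places).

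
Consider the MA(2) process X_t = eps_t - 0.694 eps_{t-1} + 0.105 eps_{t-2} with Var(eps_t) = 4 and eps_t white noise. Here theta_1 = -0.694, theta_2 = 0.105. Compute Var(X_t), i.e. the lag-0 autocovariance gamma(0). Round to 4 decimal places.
\gamma(0) = 5.9706

For an MA(q) process X_t = eps_t + sum_i theta_i eps_{t-i} with
Var(eps_t) = sigma^2, the variance is
  gamma(0) = sigma^2 * (1 + sum_i theta_i^2).
  sum_i theta_i^2 = (-0.694)^2 + (0.105)^2 = 0.481636 + 0.011025 = 0.492661.
  gamma(0) = 4 * (1 + 0.492661) = 4 * 1.492661 = 5.970644, which rounds to 5.9706.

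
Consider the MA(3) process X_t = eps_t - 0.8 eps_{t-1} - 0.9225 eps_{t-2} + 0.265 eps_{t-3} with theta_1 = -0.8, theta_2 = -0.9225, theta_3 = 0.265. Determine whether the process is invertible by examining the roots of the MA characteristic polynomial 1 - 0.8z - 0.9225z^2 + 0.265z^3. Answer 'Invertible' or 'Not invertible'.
\text{Not invertible}

The MA(q) characteristic polynomial is P(z) = 1 - 0.8z - 0.9225z^2 + 0.265z^3.
Invertibility requires all roots to lie outside the unit circle, i.e. |z| > 1 for every root.
Degree 3: look for a simple real root z0 first, then factor out (1 - z/z0) and solve the remaining quadratic.
Testing z0 = 4: P(4) = 1 + (-0.8)(4) + (-0.9225)(4)^2 + (0.265)(4)^3
  = 1 + (-3.2) + (-14.76) + (16.96) = 0.  So z_0 = 4 is a root, |z_0| = 4.
Divide out the factor (1 - 0.25 z) = (1 - z/z0) (since 1/z0 = 0.25):
  P(z) = (1 - 0.25 z)(1 + (-0.55) z + (-1.06) z^2)
  [check: z-coef -0.55 - (0.25) = -0.8; z^2-coef -1.06 - (0.25)(-0.55) = -0.9225; z^3-coef -(0.25)(-1.06) = 0.265.]
Remaining roots from the quadratic factor 1 + (-0.55) z + (-1.06) z^2:
  Set 1 + (-0.55) z + (-1.06) z^2 = 0, i.e. a z^2 + b z + c = 0 with a = -1.06, b = -0.55, c = 1.
  Discriminant D = b^2 - 4ac = (-0.55)^2 - 4*(-1.06)*1 = 0.3025 - (-4.24) = 4.5425.
  D >= 0, so the roots are real: z = (-b +/- sqrt(D)) / (2a) = (0.55 +/- 2.131314) / (-2.12).
    z_1 = (0.55 + 2.131314) / (-2.12) = -1.2648,   |z_1| = 1.2648.
    z_2 = (0.55 - 2.131314) / (-2.12) = 0.7459,   |z_2| = 0.7459.
Moduli of all roots: 4.0000, 1.2648, 0.7459.
All moduli strictly greater than 1? No.
Verdict: Not invertible.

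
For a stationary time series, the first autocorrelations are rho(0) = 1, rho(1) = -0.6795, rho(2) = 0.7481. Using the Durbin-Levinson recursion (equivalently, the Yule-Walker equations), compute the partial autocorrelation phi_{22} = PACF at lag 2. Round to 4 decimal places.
\phi_{22} = 0.5320

The PACF at lag k is phi_{kk}, the last component of the solution
to the Yule-Walker system G_k phi = r_k where
  (G_k)_{ij} = rho(|i - j|), (r_k)_i = rho(i), i,j = 1..k.
Equivalently, Durbin-Levinson gives phi_{kk} iteratively:
  phi_{11} = rho(1)
  phi_{kk} = [rho(k) - sum_{j=1..k-1} phi_{k-1,j} rho(k-j)]
            / [1 - sum_{j=1..k-1} phi_{k-1,j} rho(j)],
  phi_{k,j} = phi_{k-1,j} - phi_{kk} phi_{k-1,k-j},  j = 1..k-1.
Step k = 1:
  phi_11 = rho(1) = -0.6795.
Step k = 2:
  phi_22 = [rho(2) - phi_11 rho(1)] / [1 - phi_11 rho(1)] = [0.7481 - (-0.6795)(-0.6795)] / [1 - (-0.6795)(-0.6795)]
         = 0.28637975 / 0.53827975 = 0.532.
Therefore phi_{22} = 0.5320.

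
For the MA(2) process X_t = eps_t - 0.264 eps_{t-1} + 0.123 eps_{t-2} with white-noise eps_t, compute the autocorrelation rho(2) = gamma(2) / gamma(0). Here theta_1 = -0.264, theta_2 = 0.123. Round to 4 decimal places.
\rho(2) = 0.1134

For an MA(q) process with theta_0 = 1, the autocovariance is
  gamma(k) = sigma^2 * sum_{i=0..q-k} theta_i * theta_{i+k},
and rho(k) = gamma(k) / gamma(0). Sigma^2 cancels.
  numerator   = (1)*(0.123) = 0.123.
  denominator = (1)^2 + (-0.264)^2 + (0.123)^2 = 1.084825.
  rho(2) = 0.123 / 1.084825 = 0.1134.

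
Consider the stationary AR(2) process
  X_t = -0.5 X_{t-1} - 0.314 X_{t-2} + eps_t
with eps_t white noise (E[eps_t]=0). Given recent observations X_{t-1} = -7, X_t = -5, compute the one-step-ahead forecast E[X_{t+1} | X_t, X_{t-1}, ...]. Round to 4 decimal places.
E[X_{t+1} \mid \mathcal F_t] = 4.6980

For an AR(p) model X_t = c + sum_i phi_i X_{t-i} + eps_t, the
one-step-ahead conditional mean is
  E[X_{t+1} | X_t, ...] = c + sum_i phi_i X_{t+1-i}.
Substitute known values:
  E[X_{t+1} | ...] = (-0.5) * (-5) + (-0.314) * (-7)
                   = 4.6980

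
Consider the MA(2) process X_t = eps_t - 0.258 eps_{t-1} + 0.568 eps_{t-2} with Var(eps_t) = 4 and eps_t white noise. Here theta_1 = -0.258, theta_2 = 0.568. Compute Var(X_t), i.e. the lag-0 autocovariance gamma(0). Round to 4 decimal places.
\gamma(0) = 5.5568

For an MA(q) process X_t = eps_t + sum_i theta_i eps_{t-i} with
Var(eps_t) = sigma^2, the variance is
  gamma(0) = sigma^2 * (1 + sum_i theta_i^2).
  sum_i theta_i^2 = (-0.258)^2 + (0.568)^2 = 0.066564 + 0.322624 = 0.389188.
  gamma(0) = 4 * (1 + 0.389188) = 4 * 1.389188 = 5.556752, which rounds to 5.5568.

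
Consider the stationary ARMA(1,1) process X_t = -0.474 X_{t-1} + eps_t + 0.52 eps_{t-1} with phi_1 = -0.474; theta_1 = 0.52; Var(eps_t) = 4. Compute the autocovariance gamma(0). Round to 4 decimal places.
\gamma(0) = 4.0109

Multiply the model equation by X_{t-k} and take expectations. With theta_0 = psi_0 = 1 and psi_j the MA(infinity) weights, this gives
  gamma(k) - sum_i phi_i gamma(k-i) = c_k,
  c_k = sigma^2 * sum_{j=k..q} theta_j psi_{j-k}   (c_k = 0 for k > q),
using gamma(-m) = gamma(m).
psi-weights needed (psi_j = theta_j + sum_i phi_i psi_{j-i}):
  psi_1 = theta_1 + phi_1 = 0.52 + (-0.474) = 0.046
Right-hand sides:
  c_0 = sigma^2 (1 + theta_1 psi_1) = 4 * (1 + (0.52)(0.046)) = 4 * 1.02392 = 4.09568
  c_1 = sigma^2 theta_1 = 4 * (0.52) = 2.08
  c_2 = 0
Equations for k = 0 and k = 1 (AR order 1):
  gamma(0) = phi_1 gamma(1) + c_0
  gamma(1) = phi_1 gamma(0) + c_1
Substituting the second into the first: gamma(0) (1 - phi_1^2) = c_0 + phi_1 c_1, so
  gamma(0) = (c_0 + phi_1 c_1) / (1 - phi_1^2) = (4.09568 + (-0.474)(2.08)) / (1 - (-0.474)^2) = 3.10976 / 0.775324 = 4.010917.
Therefore gamma(0) = 4.0109 (to 4 decimal places).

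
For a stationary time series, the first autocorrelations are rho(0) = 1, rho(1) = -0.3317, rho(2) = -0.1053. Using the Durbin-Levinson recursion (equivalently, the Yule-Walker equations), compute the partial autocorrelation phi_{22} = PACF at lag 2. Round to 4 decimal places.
\phi_{22} = -0.2419

The PACF at lag k is phi_{kk}, the last component of the solution
to the Yule-Walker system G_k phi = r_k where
  (G_k)_{ij} = rho(|i - j|), (r_k)_i = rho(i), i,j = 1..k.
Equivalently, Durbin-Levinson gives phi_{kk} iteratively:
  phi_{11} = rho(1)
  phi_{kk} = [rho(k) - sum_{j=1..k-1} phi_{k-1,j} rho(k-j)]
            / [1 - sum_{j=1..k-1} phi_{k-1,j} rho(j)],
  phi_{k,j} = phi_{k-1,j} - phi_{kk} phi_{k-1,k-j},  j = 1..k-1.
Step k = 1:
  phi_11 = rho(1) = -0.3317.
Step k = 2:
  phi_22 = [rho(2) - phi_11 rho(1)] / [1 - phi_11 rho(1)] = [-0.1053 - (-0.3317)(-0.3317)] / [1 - (-0.3317)(-0.3317)]
         = -0.21532489 / 0.88997511 = -0.2419.
Therefore phi_{22} = -0.2419.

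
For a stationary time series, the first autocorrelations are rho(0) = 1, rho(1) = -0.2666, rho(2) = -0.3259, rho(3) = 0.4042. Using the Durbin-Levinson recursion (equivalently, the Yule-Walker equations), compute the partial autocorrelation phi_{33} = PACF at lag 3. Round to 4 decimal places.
\phi_{33} = 0.2190

The PACF at lag k is phi_{kk}, the last component of the solution
to the Yule-Walker system G_k phi = r_k where
  (G_k)_{ij} = rho(|i - j|), (r_k)_i = rho(i), i,j = 1..k.
Equivalently, Durbin-Levinson gives phi_{kk} iteratively:
  phi_{11} = rho(1)
  phi_{kk} = [rho(k) - sum_{j=1..k-1} phi_{k-1,j} rho(k-j)]
            / [1 - sum_{j=1..k-1} phi_{k-1,j} rho(j)],
  phi_{k,j} = phi_{k-1,j} - phi_{kk} phi_{k-1,k-j},  j = 1..k-1.
Step k = 1:
  phi_11 = rho(1) = -0.2666.
Step k = 2:
  phi_22 = [rho(2) - phi_11 rho(1)] / [1 - phi_11 rho(1)] = [-0.3259 - (-0.2666)(-0.2666)] / [1 - (-0.2666)(-0.2666)]
         = -0.39697556 / 0.92892444 = -0.42735.
  Update: phi_21 = phi_11 - phi_22 phi_11 = -0.2666 - (-0.42735)(-0.2666) = -0.380531.
Step k = 3:
  phi_33 = [rho(3) - phi_21 rho(2) - phi_22 rho(1)] / [1 - phi_21 rho(1) - phi_22 rho(2)]
    numerator   = 0.4042 - (-0.380531)(-0.3259) - (-0.42735)(-0.2666) = 0.16625338
    denominator = 1 - (-0.380531)(-0.2666) - (-0.42735)(-0.3259) = 0.75927706
  phi_33 = 0.16625338 / 0.75927706 = 0.219.
Therefore phi_{33} = 0.2190.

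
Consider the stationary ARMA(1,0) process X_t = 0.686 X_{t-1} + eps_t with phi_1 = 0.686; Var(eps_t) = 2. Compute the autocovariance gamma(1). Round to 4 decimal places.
\gamma(1) = 2.5916

Multiply the model equation by X_{t-k} and take expectations. With theta_0 = psi_0 = 1 and psi_j the MA(infinity) weights, this gives
  gamma(k) - sum_i phi_i gamma(k-i) = c_k,
  c_k = sigma^2 * sum_{j=k..q} theta_j psi_{j-k}   (c_k = 0 for k > q),
using gamma(-m) = gamma(m).
Pure AR (q = 0): c_0 = sigma^2 = 2, c_k = 0 for k >= 1.
Equations for k = 0 and k = 1 (AR order 1):
  gamma(0) = phi_1 gamma(1) + c_0
  gamma(1) = phi_1 gamma(0) + c_1
Substituting the second into the first: gamma(0) (1 - phi_1^2) = c_0 + phi_1 c_1, so
  gamma(0) = c_0 / (1 - phi_1^2) = 2 / (1 - (0.686)^2) = 2 / 0.529404 = 3.777833.
  gamma(1) = phi_1 gamma(0) = (0.686)(3.777833) = 2.591594.
Therefore gamma(1) = 2.5916 (to 4 decimal places).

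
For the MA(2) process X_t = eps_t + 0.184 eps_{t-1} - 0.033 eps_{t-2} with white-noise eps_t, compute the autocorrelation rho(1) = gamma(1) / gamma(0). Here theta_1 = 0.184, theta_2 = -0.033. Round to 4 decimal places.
\rho(1) = 0.1719

For an MA(q) process with theta_0 = 1, the autocovariance is
  gamma(k) = sigma^2 * sum_{i=0..q-k} theta_i * theta_{i+k},
and rho(k) = gamma(k) / gamma(0). Sigma^2 cancels.
  numerator   = (1)*(0.184) + (0.184)*(-0.033) = 0.177928.
  denominator = (1)^2 + (0.184)^2 + (-0.033)^2 = 1.034945.
  rho(1) = 0.177928 / 1.034945 = 0.1719.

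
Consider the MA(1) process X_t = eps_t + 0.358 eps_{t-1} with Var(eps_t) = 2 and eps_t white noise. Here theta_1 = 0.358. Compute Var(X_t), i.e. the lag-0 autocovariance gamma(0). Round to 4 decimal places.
\gamma(0) = 2.2563

For an MA(q) process X_t = eps_t + sum_i theta_i eps_{t-i} with
Var(eps_t) = sigma^2, the variance is
  gamma(0) = sigma^2 * (1 + sum_i theta_i^2).
  sum_i theta_i^2 = (0.358)^2 = 0.128164.
  gamma(0) = 2 * (1 + 0.128164) = 2 * 1.128164 = 2.256328, which rounds to 2.2563.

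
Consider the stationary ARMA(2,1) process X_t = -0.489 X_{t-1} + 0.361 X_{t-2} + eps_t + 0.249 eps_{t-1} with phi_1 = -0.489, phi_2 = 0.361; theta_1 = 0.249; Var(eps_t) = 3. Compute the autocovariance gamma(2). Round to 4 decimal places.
\gamma(2) = 3.5957

Multiply the model equation by X_{t-k} and take expectations. With theta_0 = psi_0 = 1 and psi_j the MA(infinity) weights, this gives
  gamma(k) - sum_i phi_i gamma(k-i) = c_k,
  c_k = sigma^2 * sum_{j=k..q} theta_j psi_{j-k}   (c_k = 0 for k > q),
using gamma(-m) = gamma(m).
psi-weights needed (psi_j = theta_j + sum_i phi_i psi_{j-i}):
  psi_1 = theta_1 + phi_1 = 0.249 + (-0.489) = -0.24
Right-hand sides:
  c_0 = sigma^2 (1 + theta_1 psi_1) = 3 * (1 + (0.249)(-0.24)) = 3 * 0.94024 = 2.82072
  c_1 = sigma^2 theta_1 = 3 * (0.249) = 0.747
  c_2 = 0
Equations for k = 0, 1, 2 (AR order 2, c_2 = 0):
  (E0) gamma(0) = phi_1 gamma(1) + phi_2 gamma(2) + c_0
  (E1) gamma(1) = phi_1 gamma(0) + phi_2 gamma(1) + c_1
  (E2) gamma(2) = phi_1 gamma(1) + phi_2 gamma(0)
From (E1): gamma(1) = A gamma(0) + B with
  A = phi_1 / (1 - phi_2) = -0.489 / 0.639 = -0.765258,   B = c_1 / (1 - phi_2) = 0.747 / 0.639 = 1.169014.
Insert (E2) into (E0): gamma(0) (1 - phi_2^2) = phi_1 (1 + phi_2) gamma(1) + c_0.
  phi_1 (1 + phi_2) = (-0.489)(1.361) = -0.665529,   1 - phi_2^2 = 0.869679.
Replace gamma(1) by A gamma(0) + B and collect gamma(0):
  gamma(0) [0.869679 - (-0.665529)(-0.765258)] = (-0.665529)(1.169014) + 2.82072
  gamma(0) * 0.360377 = 2.042707
  gamma(0) = 2.042707 / 0.360377 = 5.668244.
  gamma(1) = A gamma(0) + B = (-0.765258)(5.668244) + (1.169014) = -3.168656.
  gamma(2) = phi_1 gamma(1) + phi_2 gamma(0) = (-0.489)(-3.168656) + (0.361)(5.668244) = 3.595709.
Therefore gamma(2) = 3.5957 (to 4 decimal places).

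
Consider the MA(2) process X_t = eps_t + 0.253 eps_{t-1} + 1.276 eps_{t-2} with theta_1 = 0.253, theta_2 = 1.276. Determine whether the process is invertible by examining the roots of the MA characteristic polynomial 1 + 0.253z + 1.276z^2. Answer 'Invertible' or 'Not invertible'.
\text{Not invertible}

The MA(q) characteristic polynomial is P(z) = 1 + 0.253z + 1.276z^2.
Invertibility requires all roots to lie outside the unit circle, i.e. |z| > 1 for every root.
Set 1 + (0.253) z + (1.276) z^2 = 0, i.e. a z^2 + b z + c = 0 with a = 1.276, b = 0.253, c = 1.
Discriminant D = b^2 - 4ac = (0.253)^2 - 4*(1.276)*1 = 0.064009 - (5.104) = -5.039991.
D < 0, so the roots are the complex-conjugate pair z = (-b +/- i sqrt(-D)) / (2a) = -0.0991 +/- 0.8797i.
For a conjugate pair |z|^2 = z * conj(z) = (product of roots) = c/a = 1/(1.276) = 0.783699, so |z| = sqrt(0.783699) = 0.8853 for both roots.
Moduli of all roots: 0.8853, 0.8853.
All moduli strictly greater than 1? No.
Verdict: Not invertible.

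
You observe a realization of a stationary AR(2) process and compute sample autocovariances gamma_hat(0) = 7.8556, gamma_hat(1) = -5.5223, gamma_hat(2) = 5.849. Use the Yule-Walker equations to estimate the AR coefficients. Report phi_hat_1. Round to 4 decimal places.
\hat\phi_{1} = -0.3550

The Yule-Walker equations for an AR(p) process read, in matrix form,
  Gamma_p phi = r_p,   with   (Gamma_p)_{ij} = gamma(|i - j|),
                       (r_p)_i = gamma(i),   i,j = 1..p.
Substitute the sample gammas (Toeplitz matrix and right-hand side of size 2):
  Gamma_p = [[7.8556, -5.5223], [-5.5223, 7.8556]]
  r_p     = [-5.5223, 5.849]
Written out:
  7.8556 phi_1 - 5.5223 phi_2 = -5.5223
  -5.5223 phi_1 + 7.8556 phi_2 = 5.849
Solve by Cramer's rule:
  det = gamma(0)^2 - gamma(1)^2 = (7.8556)^2 - (-5.5223)^2 = 61.71045136 - 30.49579729 = 31.21465407
  phi_hat_1 = [gamma(1) gamma(0) - gamma(1) gamma(2)] / det = [(-5.5223)(7.8556) - (-5.5223)(5.849)] / 31.21465407 = -11.08104718 / 31.21465407 = -0.355
  phi_hat_2 = [gamma(0) gamma(2) - gamma(1)^2] / det = [(7.8556)(5.849) - (-5.5223)^2] / 31.21465407 = 15.45160711 / 31.21465407 = 0.495
So phi_hat = [-0.3550, 0.4950].
Therefore phi_hat_1 = -0.3550.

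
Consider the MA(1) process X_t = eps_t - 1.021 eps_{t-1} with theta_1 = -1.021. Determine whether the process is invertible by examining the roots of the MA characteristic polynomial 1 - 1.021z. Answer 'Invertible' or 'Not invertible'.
\text{Not invertible}

The MA(q) characteristic polynomial is P(z) = 1 - 1.021z.
Invertibility requires all roots to lie outside the unit circle, i.e. |z| > 1 for every root.
This is linear in z: 1 + (-1.021) z = 0  =>  z = -1/(-1.021) = 0.979432,  |z| = 0.979432.
Moduli of all roots: 0.9794.
All moduli strictly greater than 1? No.
Verdict: Not invertible.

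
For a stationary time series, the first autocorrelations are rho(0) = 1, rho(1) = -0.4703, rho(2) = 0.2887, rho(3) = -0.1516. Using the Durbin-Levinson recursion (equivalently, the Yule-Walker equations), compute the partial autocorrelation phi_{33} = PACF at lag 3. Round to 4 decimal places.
\phi_{33} = 0.0170

The PACF at lag k is phi_{kk}, the last component of the solution
to the Yule-Walker system G_k phi = r_k where
  (G_k)_{ij} = rho(|i - j|), (r_k)_i = rho(i), i,j = 1..k.
Equivalently, Durbin-Levinson gives phi_{kk} iteratively:
  phi_{11} = rho(1)
  phi_{kk} = [rho(k) - sum_{j=1..k-1} phi_{k-1,j} rho(k-j)]
            / [1 - sum_{j=1..k-1} phi_{k-1,j} rho(j)],
  phi_{k,j} = phi_{k-1,j} - phi_{kk} phi_{k-1,k-j},  j = 1..k-1.
Step k = 1:
  phi_11 = rho(1) = -0.4703.
Step k = 2:
  phi_22 = [rho(2) - phi_11 rho(1)] / [1 - phi_11 rho(1)] = [0.2887 - (-0.4703)(-0.4703)] / [1 - (-0.4703)(-0.4703)]
         = 0.06751791 / 0.77881791 = 0.086693.
  Update: phi_21 = phi_11 - phi_22 phi_11 = -0.4703 - (0.086693)(-0.4703) = -0.429528.
Step k = 3:
  phi_33 = [rho(3) - phi_21 rho(2) - phi_22 rho(1)] / [1 - phi_21 rho(1) - phi_22 rho(2)]
    numerator   = -0.1516 - (-0.429528)(0.2887) - (0.086693)(-0.4703) = 0.01317647
    denominator = 1 - (-0.429528)(-0.4703) - (0.086693)(0.2887) = 0.77296459
  phi_33 = 0.01317647 / 0.77296459 = 0.017.
Therefore phi_{33} = 0.0170.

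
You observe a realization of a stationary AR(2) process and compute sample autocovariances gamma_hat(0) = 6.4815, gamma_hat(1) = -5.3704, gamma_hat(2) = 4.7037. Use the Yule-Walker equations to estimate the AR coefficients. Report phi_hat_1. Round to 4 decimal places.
\hat\phi_{1} = -0.7250

The Yule-Walker equations for an AR(p) process read, in matrix form,
  Gamma_p phi = r_p,   with   (Gamma_p)_{ij} = gamma(|i - j|),
                       (r_p)_i = gamma(i),   i,j = 1..p.
Substitute the sample gammas (Toeplitz matrix and right-hand side of size 2):
  Gamma_p = [[6.4815, -5.3704], [-5.3704, 6.4815]]
  r_p     = [-5.3704, 4.7037]
Written out:
  6.4815 phi_1 - 5.3704 phi_2 = -5.3704
  -5.3704 phi_1 + 6.4815 phi_2 = 4.7037
Solve by Cramer's rule:
  det = gamma(0)^2 - gamma(1)^2 = (6.4815)^2 - (-5.3704)^2 = 42.00984225 - 28.84119616 = 13.16864609
  phi_hat_1 = [gamma(1) gamma(0) - gamma(1) gamma(2)] / det = [(-5.3704)(6.4815) - (-5.3704)(4.7037)] / 13.16864609 = -9.54749712 / 13.16864609 = -0.725
  phi_hat_2 = [gamma(0) gamma(2) - gamma(1)^2] / det = [(6.4815)(4.7037) - (-5.3704)^2] / 13.16864609 = 1.64583539 / 13.16864609 = 0.125
So phi_hat = [-0.7250, 0.1250].
Therefore phi_hat_1 = -0.7250.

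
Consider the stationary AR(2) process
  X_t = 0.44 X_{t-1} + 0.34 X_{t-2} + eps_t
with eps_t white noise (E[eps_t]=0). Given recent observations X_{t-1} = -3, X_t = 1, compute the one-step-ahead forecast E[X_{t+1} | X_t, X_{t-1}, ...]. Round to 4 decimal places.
E[X_{t+1} \mid \mathcal F_t] = -0.5800

For an AR(p) model X_t = c + sum_i phi_i X_{t-i} + eps_t, the
one-step-ahead conditional mean is
  E[X_{t+1} | X_t, ...] = c + sum_i phi_i X_{t+1-i}.
Substitute known values:
  E[X_{t+1} | ...] = (0.44) * (1) + (0.34) * (-3)
                   = -0.5800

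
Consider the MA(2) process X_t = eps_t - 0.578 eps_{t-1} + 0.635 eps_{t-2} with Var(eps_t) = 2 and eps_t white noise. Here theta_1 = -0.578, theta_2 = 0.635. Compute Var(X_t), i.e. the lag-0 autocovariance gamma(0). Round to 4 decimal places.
\gamma(0) = 3.4746

For an MA(q) process X_t = eps_t + sum_i theta_i eps_{t-i} with
Var(eps_t) = sigma^2, the variance is
  gamma(0) = sigma^2 * (1 + sum_i theta_i^2).
  sum_i theta_i^2 = (-0.578)^2 + (0.635)^2 = 0.334084 + 0.403225 = 0.737309.
  gamma(0) = 2 * (1 + 0.737309) = 2 * 1.737309 = 3.474618, which rounds to 3.4746.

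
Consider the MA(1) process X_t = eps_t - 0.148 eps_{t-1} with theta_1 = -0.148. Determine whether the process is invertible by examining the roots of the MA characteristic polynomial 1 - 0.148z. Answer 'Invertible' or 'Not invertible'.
\text{Invertible}

The MA(q) characteristic polynomial is P(z) = 1 - 0.148z.
Invertibility requires all roots to lie outside the unit circle, i.e. |z| > 1 for every root.
This is linear in z: 1 + (-0.148) z = 0  =>  z = -1/(-0.148) = 6.756757,  |z| = 6.756757.
Moduli of all roots: 6.7568.
All moduli strictly greater than 1? Yes.
Verdict: Invertible.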